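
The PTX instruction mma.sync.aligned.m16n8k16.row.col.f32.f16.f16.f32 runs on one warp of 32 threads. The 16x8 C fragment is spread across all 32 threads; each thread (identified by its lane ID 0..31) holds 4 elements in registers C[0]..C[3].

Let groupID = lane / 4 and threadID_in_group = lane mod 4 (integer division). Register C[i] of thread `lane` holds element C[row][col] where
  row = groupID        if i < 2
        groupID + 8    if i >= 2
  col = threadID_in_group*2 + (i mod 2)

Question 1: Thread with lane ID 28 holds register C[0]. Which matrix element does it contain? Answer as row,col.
7,0

lane 28=>28/4=7, 28 mod 4=0
i=0  r:7+0=>7  c:2·0+0=>0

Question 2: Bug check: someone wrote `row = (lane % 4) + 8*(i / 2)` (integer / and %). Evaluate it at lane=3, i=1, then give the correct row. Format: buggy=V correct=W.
`(lane % 4) + 8*(i / 2)`[3,1]=>3
3: grp=0,tig=3
[1] (0+0,3*2+1) = (0,7)
row: 3 vs 0

buggy=3 correct=0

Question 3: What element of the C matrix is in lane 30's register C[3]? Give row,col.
15,5

L=30⇒gr=30>>2=7, th=30&3=2
[3]⇒row 7+8=15  col 2·2+1=5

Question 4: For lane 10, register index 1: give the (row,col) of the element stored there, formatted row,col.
lane 10->10/4=2, 10 mod 4=2
i=1  r:2+0->2  c:2·2+1->5

2,5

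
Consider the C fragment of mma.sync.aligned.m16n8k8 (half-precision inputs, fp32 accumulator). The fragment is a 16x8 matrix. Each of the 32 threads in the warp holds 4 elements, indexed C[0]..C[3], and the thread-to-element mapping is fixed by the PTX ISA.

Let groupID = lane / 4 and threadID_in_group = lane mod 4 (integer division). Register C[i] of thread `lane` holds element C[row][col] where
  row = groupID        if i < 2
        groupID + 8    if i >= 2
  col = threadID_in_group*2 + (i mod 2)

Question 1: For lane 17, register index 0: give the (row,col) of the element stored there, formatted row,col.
17: gr=4,th=1
[0] (4+0,1*2+0) = (4,2)

4,2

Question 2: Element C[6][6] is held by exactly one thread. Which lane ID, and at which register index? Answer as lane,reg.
r=6->g=6,rb=0  c=6->t=3,b0=0
L=6*4+3=27  i=0*2+0=0

27,0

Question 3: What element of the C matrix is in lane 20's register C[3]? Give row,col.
lane 20->20/4=5, 20 mod 4=0
i=3  r:5+8->13  c:2·0+1->1

13,1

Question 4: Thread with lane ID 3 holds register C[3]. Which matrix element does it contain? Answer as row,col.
3: grp=0,tig=3
[3] (0+8,3*2+1) = (8,7)

8,7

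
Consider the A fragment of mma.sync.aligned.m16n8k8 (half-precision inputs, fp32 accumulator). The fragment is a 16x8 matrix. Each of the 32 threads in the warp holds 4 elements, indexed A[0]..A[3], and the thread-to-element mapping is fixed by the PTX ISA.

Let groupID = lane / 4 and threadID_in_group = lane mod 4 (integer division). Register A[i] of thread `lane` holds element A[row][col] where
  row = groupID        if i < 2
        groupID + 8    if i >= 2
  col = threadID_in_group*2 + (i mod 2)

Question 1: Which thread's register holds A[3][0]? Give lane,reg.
r:3=>grp=3,rB=0  c:0=>tig=0,lo=0
L=3*4+0=12  i=0*2+0=0

12,0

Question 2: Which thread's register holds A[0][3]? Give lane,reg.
r=0→G=0,rhi=0  c=3→T=1,p=1
L=0*4+1=1  i=0*2+1=1

1,1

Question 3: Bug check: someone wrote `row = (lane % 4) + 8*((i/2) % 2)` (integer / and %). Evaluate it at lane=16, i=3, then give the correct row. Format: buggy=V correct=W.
`(lane % 4) + 8*((i/2) % 2)`[16,3]->8
lane 16: g=4 (16/4), t=0 (16%4)
i=3: r=4+8=12, c=0*2+1=1
row: 8 vs 12

buggy=8 correct=12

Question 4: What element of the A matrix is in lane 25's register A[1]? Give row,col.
6,3

lane 25: g=6 (25/4), t=1 (25%4)
i=1: r=6+0=6, c=1*2+1=3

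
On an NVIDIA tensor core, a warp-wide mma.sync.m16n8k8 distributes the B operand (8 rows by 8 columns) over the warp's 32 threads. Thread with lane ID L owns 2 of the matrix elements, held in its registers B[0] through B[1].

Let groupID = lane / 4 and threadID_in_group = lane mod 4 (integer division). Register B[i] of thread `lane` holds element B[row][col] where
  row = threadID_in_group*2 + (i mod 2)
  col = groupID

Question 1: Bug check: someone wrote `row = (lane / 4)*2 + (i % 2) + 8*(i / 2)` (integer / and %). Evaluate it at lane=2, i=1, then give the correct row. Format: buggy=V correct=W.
`(lane / 4)*2 + (i % 2) + 8*(i / 2)`[2,1]→1
lane 2: G=0 (2/4), T=2 (2%4)
i=1: r=2*2+1=5, c=G=0
row: 1 vs 5

buggy=1 correct=5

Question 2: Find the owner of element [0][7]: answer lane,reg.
28,0

c=7->g=7  r=0->t=0,b0=0
L=7*4+0=28  i=0=0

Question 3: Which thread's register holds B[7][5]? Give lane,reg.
23,1

c=5⇒gr=5  r=7⇒th=3,odd=1
L=5*4+3=23  i=1=1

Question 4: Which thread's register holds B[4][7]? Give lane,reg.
c:7=>grp=7  r:4=>tig=2,lo=0
L=7*4+2=30  i=0=0

30,0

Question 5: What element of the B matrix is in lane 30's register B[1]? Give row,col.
lane 30->30/4=7, 30 mod 4=2
i=1  r:2·2+1->5  c:7

5,7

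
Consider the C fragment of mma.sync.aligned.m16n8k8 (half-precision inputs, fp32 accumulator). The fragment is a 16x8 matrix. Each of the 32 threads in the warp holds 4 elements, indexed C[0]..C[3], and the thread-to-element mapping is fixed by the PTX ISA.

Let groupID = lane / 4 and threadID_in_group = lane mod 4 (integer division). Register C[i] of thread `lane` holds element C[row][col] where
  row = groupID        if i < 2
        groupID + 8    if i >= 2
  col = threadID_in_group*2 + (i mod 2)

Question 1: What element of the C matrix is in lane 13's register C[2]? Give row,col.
13: gid=3,tid=1
[2] (3+8,1*2+0) = (11,2)

11,2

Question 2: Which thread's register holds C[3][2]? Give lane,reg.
r=3->g=3,rb=0  c=2->t=1,b0=0
L=3*4+1=13  i=0*2+0=0

13,0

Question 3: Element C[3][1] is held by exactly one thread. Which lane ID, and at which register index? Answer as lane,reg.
r:3=>grp=3,rB=0  c:1=>tig=0,lo=1
L=3*4+0=12  i=0*2+1=1

12,1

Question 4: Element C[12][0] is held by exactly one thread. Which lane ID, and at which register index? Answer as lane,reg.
r: 12->gid=4,r8=1  c: 0->tid=0,i&1=0
L=4*4+0=16  i=1*2+0=2

16,2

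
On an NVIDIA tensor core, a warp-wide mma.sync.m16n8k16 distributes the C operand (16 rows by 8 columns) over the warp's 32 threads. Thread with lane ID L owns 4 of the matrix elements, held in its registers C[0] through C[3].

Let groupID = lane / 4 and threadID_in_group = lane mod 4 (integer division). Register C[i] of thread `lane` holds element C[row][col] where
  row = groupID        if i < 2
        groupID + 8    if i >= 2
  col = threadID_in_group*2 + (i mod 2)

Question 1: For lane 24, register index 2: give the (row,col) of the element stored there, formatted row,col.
lane 24: gr=6 (24/4), th=0 (24%4)
i=2: r=6+8=14, c=0*2+0=0

14,0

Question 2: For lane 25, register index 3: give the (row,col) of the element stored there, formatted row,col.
14,3

lane 25->25/4=6, 25 mod 4=1
i=3  r:6+8->14  c:2·1+1->3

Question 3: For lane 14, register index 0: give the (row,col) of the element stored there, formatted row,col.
L=14=>grp=14>>2=3, tig=14&3=2
[0]=>row 3+0=3  col 2·2+0=4

3,4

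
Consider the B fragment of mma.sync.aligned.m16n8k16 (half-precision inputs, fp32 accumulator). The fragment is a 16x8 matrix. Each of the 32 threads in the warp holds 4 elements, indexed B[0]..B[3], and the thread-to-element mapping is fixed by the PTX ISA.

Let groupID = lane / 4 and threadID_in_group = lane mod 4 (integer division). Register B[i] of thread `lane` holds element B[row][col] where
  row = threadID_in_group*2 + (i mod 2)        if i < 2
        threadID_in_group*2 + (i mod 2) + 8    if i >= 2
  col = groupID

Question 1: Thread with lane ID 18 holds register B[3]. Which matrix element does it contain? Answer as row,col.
lane 18: g=4 (18/4), t=2 (18%4)
i=3: r=2*2+1+8=13, c=g=4

13,4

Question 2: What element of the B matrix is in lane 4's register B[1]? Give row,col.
L=4→G=4>>2=1, T=4&3=0
[1]→row 0·2+1+0=1  col G=1

1,1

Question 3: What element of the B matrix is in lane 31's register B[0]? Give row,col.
6,7

L=31⇒gr=31>>2=7, th=31&3=3
[0]⇒row 3·2+0+0=6  col gr=7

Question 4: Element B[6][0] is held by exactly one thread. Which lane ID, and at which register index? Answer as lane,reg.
3,0

c=0→G=0  r=6→rhi=0,T=3,p=0
L=0*4+3=3  i=0*2+0=0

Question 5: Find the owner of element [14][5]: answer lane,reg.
23,2

c: 5->gid=5  r: 14->r8=1,tid=3,i&1=0
L=5*4+3=23  i=1*2+0=2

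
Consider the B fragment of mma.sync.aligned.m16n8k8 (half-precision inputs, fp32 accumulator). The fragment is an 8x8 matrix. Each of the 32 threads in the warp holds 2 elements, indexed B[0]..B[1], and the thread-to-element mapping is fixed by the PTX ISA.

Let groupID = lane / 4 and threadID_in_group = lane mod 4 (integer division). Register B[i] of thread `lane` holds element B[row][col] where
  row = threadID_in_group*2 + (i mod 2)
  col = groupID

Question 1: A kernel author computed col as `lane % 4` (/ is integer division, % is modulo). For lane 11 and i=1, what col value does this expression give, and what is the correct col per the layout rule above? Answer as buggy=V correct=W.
buggy=3 correct=2

`lane % 4`[11,1]->3
lane 11: g=2 (11/4), t=3 (11%4)
i=1: r=3*2+1=7, c=g=2
col: 3 vs 2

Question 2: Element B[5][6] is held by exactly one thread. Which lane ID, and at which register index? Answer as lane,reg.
26,1

c=6⇒gr=6  r=5⇒th=2,odd=1
L=6*4+2=26  i=1=1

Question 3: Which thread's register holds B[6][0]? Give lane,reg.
c=0->g=0  r=6->t=3,b0=0
L=0*4+3=3  i=0=0

3,0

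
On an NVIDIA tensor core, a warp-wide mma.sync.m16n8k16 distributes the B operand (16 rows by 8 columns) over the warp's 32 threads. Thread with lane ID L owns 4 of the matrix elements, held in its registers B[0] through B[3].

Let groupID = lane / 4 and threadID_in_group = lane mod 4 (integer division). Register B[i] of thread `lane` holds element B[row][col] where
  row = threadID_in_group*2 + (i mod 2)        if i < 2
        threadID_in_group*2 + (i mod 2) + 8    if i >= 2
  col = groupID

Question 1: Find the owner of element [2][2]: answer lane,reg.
9,0

c:2=>grp=2  r:2=>rB=0,tig=1,lo=0
L=2*4+1=9  i=0*2+0=0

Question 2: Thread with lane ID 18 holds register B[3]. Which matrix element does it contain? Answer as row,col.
L=18=>grp=18>>2=4, tig=18&3=2
[3]=>row 2·2+1+8=13  col grp=4

13,4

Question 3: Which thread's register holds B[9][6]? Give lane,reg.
c=6->g=6  r=9->rb=1,t=0,b0=1
L=6*4+0=24  i=1*2+1=3

24,3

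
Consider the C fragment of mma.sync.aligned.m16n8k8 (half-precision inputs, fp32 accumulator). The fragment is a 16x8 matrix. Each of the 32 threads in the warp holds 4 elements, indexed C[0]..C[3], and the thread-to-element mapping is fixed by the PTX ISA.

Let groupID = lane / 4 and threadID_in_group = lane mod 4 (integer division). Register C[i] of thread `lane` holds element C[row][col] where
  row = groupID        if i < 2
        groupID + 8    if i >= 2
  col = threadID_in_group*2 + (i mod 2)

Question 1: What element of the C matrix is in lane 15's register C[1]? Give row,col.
3,7

lane 15->15/4=3, 15 mod 4=3
i=1  r:3+0->3  c:2·3+1->7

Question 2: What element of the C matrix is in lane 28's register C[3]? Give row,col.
15,1

28: gid=7,tid=0
[3] (7+8,0*2+1) = (15,1)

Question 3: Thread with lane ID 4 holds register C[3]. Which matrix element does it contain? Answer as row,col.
lane 4: gr=1 (4/4), th=0 (4%4)
i=3: r=1+8=9, c=0*2+1=1

9,1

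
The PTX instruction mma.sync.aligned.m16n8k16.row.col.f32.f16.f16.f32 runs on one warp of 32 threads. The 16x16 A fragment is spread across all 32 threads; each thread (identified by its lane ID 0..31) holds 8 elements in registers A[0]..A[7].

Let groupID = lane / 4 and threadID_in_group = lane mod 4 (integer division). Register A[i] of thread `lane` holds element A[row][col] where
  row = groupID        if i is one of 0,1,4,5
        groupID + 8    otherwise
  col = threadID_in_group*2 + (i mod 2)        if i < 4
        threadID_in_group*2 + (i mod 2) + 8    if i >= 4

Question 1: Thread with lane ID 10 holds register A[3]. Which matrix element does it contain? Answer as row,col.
10,5

lane 10: g=2 (10/4), t=2 (10%4)
i=3: r=2+8=10, c=2*2+1+0=5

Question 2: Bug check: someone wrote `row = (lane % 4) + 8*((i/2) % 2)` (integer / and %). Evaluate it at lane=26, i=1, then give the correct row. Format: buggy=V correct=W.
buggy=2 correct=6

`(lane % 4) + 8*((i/2) % 2)`[26,1]->2
lane 26: gid=6 (26/4), tid=2 (26%4)
i=1: r=6+0=6, c=2*2+1+0=5
row: 2 vs 6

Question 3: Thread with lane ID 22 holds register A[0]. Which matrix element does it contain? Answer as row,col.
L=22⇒gr=22>>2=5, th=22&3=2
[0]⇒row 5+0=5  col 2·2+0+0=4

5,4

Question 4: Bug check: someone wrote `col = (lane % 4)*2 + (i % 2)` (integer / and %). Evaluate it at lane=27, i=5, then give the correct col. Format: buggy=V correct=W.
buggy=7 correct=15

`(lane % 4)*2 + (i % 2)`[27,5]->7
27: gid=6,tid=3
[5] (6+0,3*2+1+8) = (6,15)
col: 7 vs 15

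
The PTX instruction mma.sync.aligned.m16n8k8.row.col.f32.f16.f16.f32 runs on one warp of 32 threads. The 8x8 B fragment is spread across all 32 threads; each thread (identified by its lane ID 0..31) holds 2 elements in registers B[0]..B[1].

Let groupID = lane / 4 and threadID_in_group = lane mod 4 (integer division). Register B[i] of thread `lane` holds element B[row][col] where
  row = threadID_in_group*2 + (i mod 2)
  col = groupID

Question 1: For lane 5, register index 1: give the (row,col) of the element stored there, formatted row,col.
3,1

L=5->gid=5>>2=1, tid=5&3=1
[1]->row 1·2+1=3  col gid=1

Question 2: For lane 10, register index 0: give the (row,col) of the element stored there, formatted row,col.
4,2

10: gr=2,th=2
[0] (2*2+0,2) = (4,2)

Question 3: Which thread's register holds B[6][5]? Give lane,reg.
c:5=>grp=5  r:6=>tig=3,lo=0
L=5*4+3=23  i=0=0

23,0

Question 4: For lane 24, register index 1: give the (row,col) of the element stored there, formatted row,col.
1,6

24: gid=6,tid=0
[1] (0*2+1,6) = (1,6)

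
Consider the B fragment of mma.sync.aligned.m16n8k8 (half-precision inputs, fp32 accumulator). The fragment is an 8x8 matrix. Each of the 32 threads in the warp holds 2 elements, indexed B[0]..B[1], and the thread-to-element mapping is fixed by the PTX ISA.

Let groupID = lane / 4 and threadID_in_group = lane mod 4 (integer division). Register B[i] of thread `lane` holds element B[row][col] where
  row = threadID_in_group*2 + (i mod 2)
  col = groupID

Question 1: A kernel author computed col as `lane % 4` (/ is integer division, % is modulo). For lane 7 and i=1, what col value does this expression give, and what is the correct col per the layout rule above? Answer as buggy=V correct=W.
`lane % 4`[7,1]⇒3
7: gr=1,th=3
[1] (3*2+1,1) = (7,1)
col: 3 vs 1

buggy=3 correct=1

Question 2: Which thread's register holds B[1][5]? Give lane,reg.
20,1

c: 5->gid=5  r: 1->tid=0,i&1=1
L=5*4+0=20  i=1=1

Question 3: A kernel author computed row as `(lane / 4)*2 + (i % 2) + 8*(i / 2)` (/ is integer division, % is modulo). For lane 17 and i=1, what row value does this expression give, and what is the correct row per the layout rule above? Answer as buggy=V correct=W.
buggy=9 correct=3

`(lane / 4)*2 + (i % 2) + 8*(i / 2)`[17,1]->9
L=17->gid=17>>2=4, tid=17&3=1
[1]->row 1·2+1=3  col gid=4
row: 9 vs 3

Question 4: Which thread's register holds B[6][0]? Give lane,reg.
c: 0->gid=0  r: 6->tid=3,i&1=0
L=0*4+3=3  i=0=0

3,0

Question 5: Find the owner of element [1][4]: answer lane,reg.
c: 4->gid=4  r: 1->tid=0,i&1=1
L=4*4+0=16  i=1=1

16,1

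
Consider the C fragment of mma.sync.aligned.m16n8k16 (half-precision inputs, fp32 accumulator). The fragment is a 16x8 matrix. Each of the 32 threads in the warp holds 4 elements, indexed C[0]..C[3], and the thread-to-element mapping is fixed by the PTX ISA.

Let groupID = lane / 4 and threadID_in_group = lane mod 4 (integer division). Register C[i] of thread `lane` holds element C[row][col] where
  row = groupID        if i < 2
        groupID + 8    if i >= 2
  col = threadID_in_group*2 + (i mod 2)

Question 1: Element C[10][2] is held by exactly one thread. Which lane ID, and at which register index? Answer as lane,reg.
r:10=>grp=2,rB=1  c:2=>tig=1,lo=0
L=2*4+1=9  i=1*2+0=2

9,2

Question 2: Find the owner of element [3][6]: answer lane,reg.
r=3→G=3,rhi=0  c=6→T=3,p=0
L=3*4+3=15  i=0*2+0=0

15,0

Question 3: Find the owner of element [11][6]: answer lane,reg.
r=11→G=3,rhi=1  c=6→T=3,p=0
L=3*4+3=15  i=1*2+0=2

15,2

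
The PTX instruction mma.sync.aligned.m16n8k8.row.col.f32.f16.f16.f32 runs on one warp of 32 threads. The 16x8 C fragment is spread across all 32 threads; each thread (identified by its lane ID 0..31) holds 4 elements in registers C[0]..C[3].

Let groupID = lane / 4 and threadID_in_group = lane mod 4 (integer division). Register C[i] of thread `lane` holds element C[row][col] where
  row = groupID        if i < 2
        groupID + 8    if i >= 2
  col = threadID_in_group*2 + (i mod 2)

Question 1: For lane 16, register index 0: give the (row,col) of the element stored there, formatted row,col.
4,0

lane 16=>16/4=4, 16 mod 4=0
i=0  r:4+0=>4  c:2·0+0=>0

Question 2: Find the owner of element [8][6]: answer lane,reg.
3,2

r=8→G=0,rhi=1  c=6→T=3,p=0
L=0*4+3=3  i=1*2+0=2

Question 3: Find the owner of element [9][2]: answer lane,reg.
5,2

r=9→G=1,rhi=1  c=2→T=1,p=0
L=1*4+1=5  i=1*2+0=2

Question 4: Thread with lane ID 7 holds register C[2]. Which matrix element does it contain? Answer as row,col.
7: grp=1,tig=3
[2] (1+8,3*2+0) = (9,6)

9,6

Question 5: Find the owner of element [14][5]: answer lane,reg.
r: 14->gid=6,r8=1  c: 5->tid=2,i&1=1
L=6*4+2=26  i=1*2+1=3

26,3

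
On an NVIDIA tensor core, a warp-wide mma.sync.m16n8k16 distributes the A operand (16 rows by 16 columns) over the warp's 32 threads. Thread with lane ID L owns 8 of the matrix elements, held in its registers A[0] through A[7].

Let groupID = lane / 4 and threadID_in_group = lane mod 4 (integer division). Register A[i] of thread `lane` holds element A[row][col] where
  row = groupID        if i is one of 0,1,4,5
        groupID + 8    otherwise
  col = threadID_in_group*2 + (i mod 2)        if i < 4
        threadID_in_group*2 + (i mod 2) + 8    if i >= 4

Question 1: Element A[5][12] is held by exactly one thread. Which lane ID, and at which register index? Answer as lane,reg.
r:5=>grp=5,rB=0  c:12=>cB=1,tig=2,lo=0
L=5*4+2=22  i=1*4+0*2+0=4

22,4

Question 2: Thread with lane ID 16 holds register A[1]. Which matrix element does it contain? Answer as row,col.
4,1

lane 16: gid=4 (16/4), tid=0 (16%4)
i=1: r=4+0=4, c=0*2+1+0=1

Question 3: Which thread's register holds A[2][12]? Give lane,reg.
10,4

r:2=>grp=2,rB=0  c:12=>cB=1,tig=2,lo=0
L=2*4+2=10  i=1*4+0*2+0=4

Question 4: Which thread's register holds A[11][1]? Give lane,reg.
12,3

r: 11->gid=3,r8=1  c: 1->c8=0,tid=0,i&1=1
L=3*4+0=12  i=0*4+1*2+1=3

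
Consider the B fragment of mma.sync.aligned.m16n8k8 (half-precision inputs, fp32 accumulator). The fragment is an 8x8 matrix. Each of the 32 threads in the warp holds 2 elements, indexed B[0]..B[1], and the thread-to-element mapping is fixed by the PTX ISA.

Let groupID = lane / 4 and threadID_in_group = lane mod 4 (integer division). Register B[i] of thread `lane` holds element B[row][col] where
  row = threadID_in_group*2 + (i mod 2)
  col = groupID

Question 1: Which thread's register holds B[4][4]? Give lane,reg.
c=4->g=4  r=4->t=2,b0=0
L=4*4+2=18  i=0=0

18,0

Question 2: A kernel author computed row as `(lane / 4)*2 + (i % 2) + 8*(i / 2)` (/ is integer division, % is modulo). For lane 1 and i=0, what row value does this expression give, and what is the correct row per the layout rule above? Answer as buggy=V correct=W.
buggy=0 correct=2

`(lane / 4)*2 + (i % 2) + 8*(i / 2)`[1,0]->0
lane 1->1/4=0, 1 mod 4=1
i=0  r:2·1+0->2  c:0
row: 0 vs 2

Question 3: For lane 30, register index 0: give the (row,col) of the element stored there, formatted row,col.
4,7

lane 30->30/4=7, 30 mod 4=2
i=0  r:2·2+0->4  c:7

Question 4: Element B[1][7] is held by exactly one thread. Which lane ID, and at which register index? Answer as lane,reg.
28,1

c=7⇒gr=7  r=1⇒th=0,odd=1
L=7*4+0=28  i=1=1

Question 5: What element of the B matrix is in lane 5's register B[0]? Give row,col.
5: G=1,T=1
[0] (1*2+0,1) = (2,1)

2,1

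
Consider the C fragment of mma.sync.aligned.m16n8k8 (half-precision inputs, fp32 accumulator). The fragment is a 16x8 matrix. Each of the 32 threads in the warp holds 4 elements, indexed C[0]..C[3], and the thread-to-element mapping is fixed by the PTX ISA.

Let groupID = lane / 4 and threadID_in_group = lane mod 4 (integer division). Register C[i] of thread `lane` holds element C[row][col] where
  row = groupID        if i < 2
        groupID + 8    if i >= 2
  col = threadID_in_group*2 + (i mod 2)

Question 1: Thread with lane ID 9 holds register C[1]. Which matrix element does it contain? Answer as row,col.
lane 9: g=2 (9/4), t=1 (9%4)
i=1: r=2+0=2, c=1*2+1=3

2,3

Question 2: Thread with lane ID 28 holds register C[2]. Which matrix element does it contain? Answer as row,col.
lane 28->28/4=7, 28 mod 4=0
i=2  r:7+8->15  c:2·0+0->0

15,0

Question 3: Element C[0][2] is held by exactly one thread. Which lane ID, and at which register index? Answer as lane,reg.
r: 0->gid=0,r8=0  c: 2->tid=1,i&1=0
L=0*4+1=1  i=0*2+0=0

1,0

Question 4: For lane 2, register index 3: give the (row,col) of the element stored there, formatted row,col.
8,5

2: g=0,t=2
[3] (0+8,2*2+1) = (8,5)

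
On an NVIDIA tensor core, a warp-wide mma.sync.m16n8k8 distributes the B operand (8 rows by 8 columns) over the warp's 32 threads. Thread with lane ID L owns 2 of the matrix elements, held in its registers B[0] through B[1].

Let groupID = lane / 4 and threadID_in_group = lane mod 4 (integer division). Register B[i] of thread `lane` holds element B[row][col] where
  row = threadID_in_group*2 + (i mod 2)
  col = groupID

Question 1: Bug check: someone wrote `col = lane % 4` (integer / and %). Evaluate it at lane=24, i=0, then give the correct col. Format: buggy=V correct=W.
`lane % 4`[24,0]->0
lane 24->24/4=6, 24 mod 4=0
i=0  r:2·0+0->0  c:6
col: 0 vs 6

buggy=0 correct=6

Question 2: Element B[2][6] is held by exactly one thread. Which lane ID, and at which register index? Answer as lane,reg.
c: 6->gid=6  r: 2->tid=1,i&1=0
L=6*4+1=25  i=0=0

25,0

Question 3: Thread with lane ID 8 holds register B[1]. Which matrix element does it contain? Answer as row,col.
1,2

8: gr=2,th=0
[1] (0*2+1,2) = (1,2)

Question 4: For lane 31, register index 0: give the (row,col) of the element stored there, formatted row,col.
6,7

lane 31: grp=7 (31/4), tig=3 (31%4)
i=0: r=3*2+0=6, c=grp=7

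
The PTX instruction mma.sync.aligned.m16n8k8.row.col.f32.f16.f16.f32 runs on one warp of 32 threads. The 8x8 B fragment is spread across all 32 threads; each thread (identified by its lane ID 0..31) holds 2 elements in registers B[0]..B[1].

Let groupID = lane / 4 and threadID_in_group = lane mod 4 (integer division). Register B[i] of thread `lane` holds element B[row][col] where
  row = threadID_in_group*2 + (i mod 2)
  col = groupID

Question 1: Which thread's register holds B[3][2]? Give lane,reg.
9,1

c=2→G=2  r=3→T=1,p=1
L=2*4+1=9  i=1=1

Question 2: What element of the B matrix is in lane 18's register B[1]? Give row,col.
lane 18: g=4 (18/4), t=2 (18%4)
i=1: r=2*2+1=5, c=g=4

5,4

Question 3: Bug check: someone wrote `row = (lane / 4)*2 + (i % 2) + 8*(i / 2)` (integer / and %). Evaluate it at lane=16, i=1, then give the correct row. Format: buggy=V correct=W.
buggy=9 correct=1

`(lane / 4)*2 + (i % 2) + 8*(i / 2)`[16,1]=>9
L=16=>grp=16>>2=4, tig=16&3=0
[1]=>row 0·2+1=1  col grp=4
row: 9 vs 1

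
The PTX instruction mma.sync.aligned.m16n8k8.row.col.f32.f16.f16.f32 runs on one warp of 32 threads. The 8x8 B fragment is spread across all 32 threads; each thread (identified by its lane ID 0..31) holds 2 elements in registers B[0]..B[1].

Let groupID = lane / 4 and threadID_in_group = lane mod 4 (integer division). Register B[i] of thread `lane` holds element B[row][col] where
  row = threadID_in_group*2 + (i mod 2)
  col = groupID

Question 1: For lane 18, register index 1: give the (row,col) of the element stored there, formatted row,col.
lane 18: grp=4 (18/4), tig=2 (18%4)
i=1: r=2*2+1=5, c=grp=4

5,4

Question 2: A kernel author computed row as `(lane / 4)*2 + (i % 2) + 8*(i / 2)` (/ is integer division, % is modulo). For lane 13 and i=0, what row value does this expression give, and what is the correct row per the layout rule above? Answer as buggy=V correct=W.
`(lane / 4)*2 + (i % 2) + 8*(i / 2)`[13,0]->6
13: g=3,t=1
[0] (1*2+0,3) = (2,3)
row: 6 vs 2

buggy=6 correct=2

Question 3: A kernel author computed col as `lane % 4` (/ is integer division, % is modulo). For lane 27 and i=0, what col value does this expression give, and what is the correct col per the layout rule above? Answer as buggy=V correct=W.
buggy=3 correct=6

`lane % 4`[27,0]=>3
27: grp=6,tig=3
[0] (3*2+0,6) = (6,6)
col: 3 vs 6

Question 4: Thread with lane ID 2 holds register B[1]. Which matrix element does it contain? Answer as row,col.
2: g=0,t=2
[1] (2*2+1,0) = (5,0)

5,0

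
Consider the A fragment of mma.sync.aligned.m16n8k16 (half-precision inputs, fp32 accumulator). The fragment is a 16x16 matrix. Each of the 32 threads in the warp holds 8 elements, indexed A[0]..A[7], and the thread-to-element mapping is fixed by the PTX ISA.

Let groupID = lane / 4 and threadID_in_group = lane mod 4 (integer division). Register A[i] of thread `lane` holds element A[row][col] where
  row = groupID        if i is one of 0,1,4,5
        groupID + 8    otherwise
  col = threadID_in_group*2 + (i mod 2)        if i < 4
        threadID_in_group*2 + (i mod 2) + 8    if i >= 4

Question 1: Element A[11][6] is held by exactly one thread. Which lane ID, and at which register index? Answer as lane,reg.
r:11=>grp=3,rB=1  c:6=>cB=0,tig=3,lo=0
L=3*4+3=15  i=0*4+1*2+0=2

15,2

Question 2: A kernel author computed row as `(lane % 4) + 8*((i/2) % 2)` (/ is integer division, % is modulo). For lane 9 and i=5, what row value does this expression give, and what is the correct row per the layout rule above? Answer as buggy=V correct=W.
buggy=1 correct=2

`(lane % 4) + 8*((i/2) % 2)`[9,5]→1
lane 9→9/4=2, 9 mod 4=1
i=5  r:2+0→2  c:2·1+1+8→11
row: 1 vs 2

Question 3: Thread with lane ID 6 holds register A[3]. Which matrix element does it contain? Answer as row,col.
9,5

6: gr=1,th=2
[3] (1+8,2*2+1+0) = (9,5)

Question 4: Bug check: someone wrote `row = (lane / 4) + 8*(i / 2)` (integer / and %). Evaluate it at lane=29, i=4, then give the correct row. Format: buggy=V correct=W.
`(lane / 4) + 8*(i / 2)`[29,4]→23
lane 29→29/4=7, 29 mod 4=1
i=4  r:7+0→7  c:2·1+0+8→10
row: 23 vs 7

buggy=23 correct=7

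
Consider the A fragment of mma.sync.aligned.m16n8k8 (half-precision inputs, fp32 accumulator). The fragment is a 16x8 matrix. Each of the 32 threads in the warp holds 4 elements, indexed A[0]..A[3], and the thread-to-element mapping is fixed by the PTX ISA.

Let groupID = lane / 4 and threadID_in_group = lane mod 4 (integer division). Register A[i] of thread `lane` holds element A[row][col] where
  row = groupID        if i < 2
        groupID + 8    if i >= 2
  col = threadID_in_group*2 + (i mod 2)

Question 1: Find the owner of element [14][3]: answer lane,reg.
r=14→G=6,rhi=1  c=3→T=1,p=1
L=6*4+1=25  i=1*2+1=3

25,3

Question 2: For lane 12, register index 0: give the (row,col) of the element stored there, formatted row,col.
lane 12: gid=3 (12/4), tid=0 (12%4)
i=0: r=3+0=3, c=0*2+0=0

3,0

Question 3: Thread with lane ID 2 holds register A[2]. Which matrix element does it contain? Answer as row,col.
L=2->g=2>>2=0, t=2&3=2
[2]->row 0+8=8  col 2·2+0=4

8,4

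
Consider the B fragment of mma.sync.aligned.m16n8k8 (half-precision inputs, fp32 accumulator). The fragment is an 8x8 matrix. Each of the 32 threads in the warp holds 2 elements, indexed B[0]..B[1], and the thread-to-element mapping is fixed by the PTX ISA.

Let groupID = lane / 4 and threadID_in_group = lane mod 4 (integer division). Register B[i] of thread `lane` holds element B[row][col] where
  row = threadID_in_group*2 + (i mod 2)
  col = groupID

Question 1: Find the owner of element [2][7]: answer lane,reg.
c=7->g=7  r=2->t=1,b0=0
L=7*4+1=29  i=0=0

29,0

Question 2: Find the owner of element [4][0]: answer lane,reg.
c:0=>grp=0  r:4=>tig=2,lo=0
L=0*4+2=2  i=0=0

2,0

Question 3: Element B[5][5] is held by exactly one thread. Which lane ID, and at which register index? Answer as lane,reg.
22,1

c: 5->gid=5  r: 5->tid=2,i&1=1
L=5*4+2=22  i=1=1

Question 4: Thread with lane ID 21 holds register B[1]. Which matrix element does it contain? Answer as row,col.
lane 21: grp=5 (21/4), tig=1 (21%4)
i=1: r=1*2+1=3, c=grp=5

3,5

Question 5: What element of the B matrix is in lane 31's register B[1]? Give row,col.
31: g=7,t=3
[1] (3*2+1,7) = (7,7)

7,7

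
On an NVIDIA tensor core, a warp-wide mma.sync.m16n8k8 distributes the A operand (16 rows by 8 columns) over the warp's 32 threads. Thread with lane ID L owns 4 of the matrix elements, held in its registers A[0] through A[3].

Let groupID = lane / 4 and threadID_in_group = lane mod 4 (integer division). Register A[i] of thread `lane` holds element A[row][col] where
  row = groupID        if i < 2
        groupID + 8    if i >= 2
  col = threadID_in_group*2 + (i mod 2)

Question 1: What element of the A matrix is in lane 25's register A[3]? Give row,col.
L=25->gid=25>>2=6, tid=25&3=1
[3]->row 6+8=14  col 1·2+1=3

14,3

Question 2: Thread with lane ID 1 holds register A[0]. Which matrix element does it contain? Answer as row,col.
0,2

1: grp=0,tig=1
[0] (0+0,1*2+0) = (0,2)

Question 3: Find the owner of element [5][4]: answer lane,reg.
22,0

r: 5->gid=5,r8=0  c: 4->tid=2,i&1=0
L=5*4+2=22  i=0*2+0=0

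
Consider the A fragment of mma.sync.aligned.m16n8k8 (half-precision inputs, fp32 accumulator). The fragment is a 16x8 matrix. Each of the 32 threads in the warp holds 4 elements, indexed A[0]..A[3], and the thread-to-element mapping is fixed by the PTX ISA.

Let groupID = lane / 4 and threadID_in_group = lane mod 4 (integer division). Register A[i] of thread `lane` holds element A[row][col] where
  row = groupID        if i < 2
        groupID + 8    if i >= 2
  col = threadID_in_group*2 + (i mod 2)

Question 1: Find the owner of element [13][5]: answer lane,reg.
22,3

r=13->g=5,rb=1  c=5->t=2,b0=1
L=5*4+2=22  i=1*2+1=3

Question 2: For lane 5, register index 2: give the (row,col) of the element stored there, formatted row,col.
lane 5: gid=1 (5/4), tid=1 (5%4)
i=2: r=1+8=9, c=1*2+0=2

9,2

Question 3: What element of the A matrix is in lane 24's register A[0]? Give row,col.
24: grp=6,tig=0
[0] (6+0,0*2+0) = (6,0)

6,0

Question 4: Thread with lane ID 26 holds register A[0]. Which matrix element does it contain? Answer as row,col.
6,4

lane 26: grp=6 (26/4), tig=2 (26%4)
i=0: r=6+0=6, c=2*2+0=4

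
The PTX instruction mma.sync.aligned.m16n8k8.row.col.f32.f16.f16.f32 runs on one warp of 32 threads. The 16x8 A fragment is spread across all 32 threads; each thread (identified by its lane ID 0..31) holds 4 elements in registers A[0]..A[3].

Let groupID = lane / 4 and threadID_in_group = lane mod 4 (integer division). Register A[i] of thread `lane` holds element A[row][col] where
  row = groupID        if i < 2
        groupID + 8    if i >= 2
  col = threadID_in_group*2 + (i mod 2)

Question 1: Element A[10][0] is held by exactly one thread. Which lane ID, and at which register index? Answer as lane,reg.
r=10⇒gr=2,Rb=1  c=0⇒th=0,odd=0
L=2*4+0=8  i=1*2+0=2

8,2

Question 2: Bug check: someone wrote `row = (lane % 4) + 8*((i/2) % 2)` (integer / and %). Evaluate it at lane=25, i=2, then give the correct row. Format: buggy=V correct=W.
buggy=9 correct=14

`(lane % 4) + 8*((i/2) % 2)`[25,2]=>9
L=25=>grp=25>>2=6, tig=25&3=1
[2]=>row 6+8=14  col 1·2+0=2
row: 9 vs 14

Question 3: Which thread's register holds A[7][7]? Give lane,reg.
r=7→G=7,rhi=0  c=7→T=3,p=1
L=7*4+3=31  i=0*2+1=1

31,1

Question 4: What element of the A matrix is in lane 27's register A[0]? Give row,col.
6,6

lane 27: g=6 (27/4), t=3 (27%4)
i=0: r=6+0=6, c=3*2+0=6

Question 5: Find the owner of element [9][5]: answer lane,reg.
r=9→G=1,rhi=1  c=5→T=2,p=1
L=1*4+2=6  i=1*2+1=3

6,3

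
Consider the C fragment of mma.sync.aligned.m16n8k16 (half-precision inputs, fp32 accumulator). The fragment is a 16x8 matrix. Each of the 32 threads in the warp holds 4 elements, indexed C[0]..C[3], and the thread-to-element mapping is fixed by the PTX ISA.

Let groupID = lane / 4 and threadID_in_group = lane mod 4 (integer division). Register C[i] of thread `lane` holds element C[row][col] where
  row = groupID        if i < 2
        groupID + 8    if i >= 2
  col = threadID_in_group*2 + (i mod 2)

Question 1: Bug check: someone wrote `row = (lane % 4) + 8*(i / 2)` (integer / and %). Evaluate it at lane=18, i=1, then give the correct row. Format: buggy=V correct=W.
buggy=2 correct=4

`(lane % 4) + 8*(i / 2)`[18,1]⇒2
18: gr=4,th=2
[1] (4+0,2*2+1) = (4,5)
row: 2 vs 4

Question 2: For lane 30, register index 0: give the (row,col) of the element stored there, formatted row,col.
7,4

lane 30: g=7 (30/4), t=2 (30%4)
i=0: r=7+0=7, c=2*2+0=4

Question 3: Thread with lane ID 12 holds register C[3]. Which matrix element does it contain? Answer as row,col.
12: g=3,t=0
[3] (3+8,0*2+1) = (11,1)

11,1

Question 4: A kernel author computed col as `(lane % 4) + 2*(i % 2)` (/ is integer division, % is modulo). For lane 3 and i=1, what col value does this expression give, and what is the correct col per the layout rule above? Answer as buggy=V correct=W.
`(lane % 4) + 2*(i % 2)`[3,1]→5
lane 3: G=0 (3/4), T=3 (3%4)
i=1: r=0+0=0, c=3*2+1=7
col: 5 vs 7

buggy=5 correct=7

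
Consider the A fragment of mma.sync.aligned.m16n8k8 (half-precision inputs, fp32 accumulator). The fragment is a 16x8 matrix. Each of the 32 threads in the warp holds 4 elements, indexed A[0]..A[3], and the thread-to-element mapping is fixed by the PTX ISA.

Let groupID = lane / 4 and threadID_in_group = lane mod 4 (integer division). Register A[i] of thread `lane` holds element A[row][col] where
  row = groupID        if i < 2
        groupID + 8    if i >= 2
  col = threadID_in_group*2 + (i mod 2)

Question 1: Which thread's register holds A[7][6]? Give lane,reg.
31,0

r=7⇒gr=7,Rb=0  c=6⇒th=3,odd=0
L=7*4+3=31  i=0*2+0=0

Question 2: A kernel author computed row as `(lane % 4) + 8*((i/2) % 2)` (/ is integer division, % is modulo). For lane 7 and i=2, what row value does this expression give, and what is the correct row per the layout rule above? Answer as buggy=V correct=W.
buggy=11 correct=9

`(lane % 4) + 8*((i/2) % 2)`[7,2]⇒11
7: gr=1,th=3
[2] (1+8,3*2+0) = (9,6)
row: 11 vs 9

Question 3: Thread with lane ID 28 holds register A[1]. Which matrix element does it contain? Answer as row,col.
L=28->gid=28>>2=7, tid=28&3=0
[1]->row 7+0=7  col 0·2+1=1

7,1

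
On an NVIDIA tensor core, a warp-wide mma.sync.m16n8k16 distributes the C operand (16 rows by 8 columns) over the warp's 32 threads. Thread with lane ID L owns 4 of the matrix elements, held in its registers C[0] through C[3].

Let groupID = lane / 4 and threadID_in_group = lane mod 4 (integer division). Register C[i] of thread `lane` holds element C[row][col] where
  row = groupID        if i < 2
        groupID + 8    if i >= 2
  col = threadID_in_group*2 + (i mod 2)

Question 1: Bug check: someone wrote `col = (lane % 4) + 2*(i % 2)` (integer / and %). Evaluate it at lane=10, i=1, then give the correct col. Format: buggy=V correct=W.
`(lane % 4) + 2*(i % 2)`[10,1]⇒4
10: gr=2,th=2
[1] (2+0,2*2+1) = (2,5)
col: 4 vs 5

buggy=4 correct=5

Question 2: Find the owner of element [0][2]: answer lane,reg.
r:0=>grp=0,rB=0  c:2=>tig=1,lo=0
L=0*4+1=1  i=0*2+0=0

1,0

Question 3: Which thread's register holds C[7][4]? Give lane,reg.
30,0

r:7=>grp=7,rB=0  c:4=>tig=2,lo=0
L=7*4+2=30  i=0*2+0=0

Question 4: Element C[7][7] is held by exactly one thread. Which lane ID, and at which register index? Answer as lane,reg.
31,1

r:7=>grp=7,rB=0  c:7=>tig=3,lo=1
L=7*4+3=31  i=0*2+1=1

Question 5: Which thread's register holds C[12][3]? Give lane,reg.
r=12->g=4,rb=1  c=3->t=1,b0=1
L=4*4+1=17  i=1*2+1=3

17,3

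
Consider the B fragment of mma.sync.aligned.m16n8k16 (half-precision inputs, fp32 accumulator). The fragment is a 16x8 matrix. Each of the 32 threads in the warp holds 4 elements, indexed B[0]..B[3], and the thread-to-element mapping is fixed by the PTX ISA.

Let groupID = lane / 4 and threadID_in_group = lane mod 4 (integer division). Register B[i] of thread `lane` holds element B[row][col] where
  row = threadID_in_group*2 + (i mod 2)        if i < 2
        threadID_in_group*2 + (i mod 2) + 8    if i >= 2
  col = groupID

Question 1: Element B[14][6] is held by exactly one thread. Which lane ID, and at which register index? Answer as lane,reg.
27,2

c=6->g=6  r=14->rb=1,t=3,b0=0
L=6*4+3=27  i=1*2+0=2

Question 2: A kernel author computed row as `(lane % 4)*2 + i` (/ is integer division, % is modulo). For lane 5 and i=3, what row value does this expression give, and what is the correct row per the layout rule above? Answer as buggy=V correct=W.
`(lane % 4)*2 + i`[5,3]->5
lane 5->5/4=1, 5 mod 4=1
i=3  r:2·1+1+8->11  c:1
row: 5 vs 11

buggy=5 correct=11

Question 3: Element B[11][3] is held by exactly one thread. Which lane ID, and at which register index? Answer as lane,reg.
13,3

c=3→G=3  r=11→rhi=1,T=1,p=1
L=3*4+1=13  i=1*2+1=3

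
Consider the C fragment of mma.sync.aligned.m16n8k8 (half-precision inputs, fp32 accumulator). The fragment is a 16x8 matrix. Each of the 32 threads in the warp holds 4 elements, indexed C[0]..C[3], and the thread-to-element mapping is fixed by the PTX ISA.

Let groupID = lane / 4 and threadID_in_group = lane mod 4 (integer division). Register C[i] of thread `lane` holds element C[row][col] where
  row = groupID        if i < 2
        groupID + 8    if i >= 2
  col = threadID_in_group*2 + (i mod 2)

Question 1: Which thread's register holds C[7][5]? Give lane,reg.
30,1

r:7=>grp=7,rB=0  c:5=>tig=2,lo=1
L=7*4+2=30  i=0*2+1=1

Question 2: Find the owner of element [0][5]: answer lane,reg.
r=0→G=0,rhi=0  c=5→T=2,p=1
L=0*4+2=2  i=0*2+1=1

2,1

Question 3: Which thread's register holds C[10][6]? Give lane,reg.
11,2

r=10→G=2,rhi=1  c=6→T=3,p=0
L=2*4+3=11  i=1*2+0=2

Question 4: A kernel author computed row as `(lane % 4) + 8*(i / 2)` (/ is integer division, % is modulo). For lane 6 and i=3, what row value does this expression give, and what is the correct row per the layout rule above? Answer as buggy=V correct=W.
`(lane % 4) + 8*(i / 2)`[6,3]=>10
L=6=>grp=6>>2=1, tig=6&3=2
[3]=>row 1+8=9  col 2·2+1=5
row: 10 vs 9

buggy=10 correct=9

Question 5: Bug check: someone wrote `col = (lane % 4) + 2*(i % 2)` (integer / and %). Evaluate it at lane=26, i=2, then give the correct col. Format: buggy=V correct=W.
buggy=2 correct=4

`(lane % 4) + 2*(i % 2)`[26,2]⇒2
L=26⇒gr=26>>2=6, th=26&3=2
[2]⇒row 6+8=14  col 2·2+0=4
col: 2 vs 4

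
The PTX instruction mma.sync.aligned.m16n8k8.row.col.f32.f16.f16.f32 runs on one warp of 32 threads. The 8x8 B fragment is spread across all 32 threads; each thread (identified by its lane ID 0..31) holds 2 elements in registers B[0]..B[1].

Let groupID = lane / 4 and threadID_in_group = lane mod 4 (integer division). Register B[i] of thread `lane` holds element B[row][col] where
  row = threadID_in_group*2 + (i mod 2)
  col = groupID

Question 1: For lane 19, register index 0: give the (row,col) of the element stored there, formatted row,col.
6,4

lane 19⇒19/4=4, 19 mod 4=3
i=0  r:2·3+0⇒6  c:4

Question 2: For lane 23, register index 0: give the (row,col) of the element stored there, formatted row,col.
23: gr=5,th=3
[0] (3*2+0,5) = (6,5)

6,5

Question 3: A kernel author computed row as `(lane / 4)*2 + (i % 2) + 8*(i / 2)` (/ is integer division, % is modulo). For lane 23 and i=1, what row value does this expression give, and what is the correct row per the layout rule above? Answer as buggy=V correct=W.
buggy=11 correct=7

`(lane / 4)*2 + (i % 2) + 8*(i / 2)`[23,1]→11
lane 23→23/4=5, 23 mod 4=3
i=1  r:2·3+1→7  c:5
row: 11 vs 7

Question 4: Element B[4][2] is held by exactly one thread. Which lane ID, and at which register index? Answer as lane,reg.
10,0

c=2⇒gr=2  r=4⇒th=2,odd=0
L=2*4+2=10  i=0=0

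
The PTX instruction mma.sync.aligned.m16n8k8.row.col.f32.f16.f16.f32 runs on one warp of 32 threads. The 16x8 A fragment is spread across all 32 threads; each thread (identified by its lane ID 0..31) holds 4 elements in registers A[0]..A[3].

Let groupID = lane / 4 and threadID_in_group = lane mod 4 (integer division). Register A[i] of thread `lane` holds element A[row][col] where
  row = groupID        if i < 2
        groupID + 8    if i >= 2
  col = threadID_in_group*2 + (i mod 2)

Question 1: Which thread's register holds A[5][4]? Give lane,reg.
22,0

r:5=>grp=5,rB=0  c:4=>tig=2,lo=0
L=5*4+2=22  i=0*2+0=0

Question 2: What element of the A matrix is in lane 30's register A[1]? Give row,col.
7,5

lane 30: grp=7 (30/4), tig=2 (30%4)
i=1: r=7+0=7, c=2*2+1=5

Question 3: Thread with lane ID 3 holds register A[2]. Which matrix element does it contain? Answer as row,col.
8,6

lane 3->3/4=0, 3 mod 4=3
i=2  r:0+8->8  c:2·3+0->6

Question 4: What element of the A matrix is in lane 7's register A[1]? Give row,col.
lane 7: gr=1 (7/4), th=3 (7%4)
i=1: r=1+0=1, c=3*2+1=7

1,7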